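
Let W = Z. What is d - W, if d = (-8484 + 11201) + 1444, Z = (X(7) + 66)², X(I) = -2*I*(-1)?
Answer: -2239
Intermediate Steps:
X(I) = 2*I
Z = 6400 (Z = (2*7 + 66)² = (14 + 66)² = 80² = 6400)
d = 4161 (d = 2717 + 1444 = 4161)
W = 6400
d - W = 4161 - 1*6400 = 4161 - 6400 = -2239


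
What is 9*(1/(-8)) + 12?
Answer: 87/8 ≈ 10.875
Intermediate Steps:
9*(1/(-8)) + 12 = 9*(1*(-⅛)) + 12 = 9*(-⅛) + 12 = -9/8 + 12 = 87/8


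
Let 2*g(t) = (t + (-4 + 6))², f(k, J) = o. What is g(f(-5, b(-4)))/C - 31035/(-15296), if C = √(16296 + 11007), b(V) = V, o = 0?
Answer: 31035/15296 + 2*√27303/27303 ≈ 2.0411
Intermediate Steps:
f(k, J) = 0
C = √27303 ≈ 165.24
g(t) = (2 + t)²/2 (g(t) = (t + (-4 + 6))²/2 = (t + 2)²/2 = (2 + t)²/2)
g(f(-5, b(-4)))/C - 31035/(-15296) = ((2 + 0)²/2)/(√27303) - 31035/(-15296) = ((½)*2²)*(√27303/27303) - 31035*(-1/15296) = ((½)*4)*(√27303/27303) + 31035/15296 = 2*(√27303/27303) + 31035/15296 = 2*√27303/27303 + 31035/15296 = 31035/15296 + 2*√27303/27303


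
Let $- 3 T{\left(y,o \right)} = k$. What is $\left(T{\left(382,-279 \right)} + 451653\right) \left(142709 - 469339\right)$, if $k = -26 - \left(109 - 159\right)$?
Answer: $-147520806350$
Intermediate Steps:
$k = 24$ ($k = -26 - -50 = -26 + 50 = 24$)
$T{\left(y,o \right)} = -8$ ($T{\left(y,o \right)} = \left(- \frac{1}{3}\right) 24 = -8$)
$\left(T{\left(382,-279 \right)} + 451653\right) \left(142709 - 469339\right) = \left(-8 + 451653\right) \left(142709 - 469339\right) = 451645 \left(-326630\right) = -147520806350$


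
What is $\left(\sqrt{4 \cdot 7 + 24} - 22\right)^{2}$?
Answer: $536 - 88 \sqrt{13} \approx 218.71$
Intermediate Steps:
$\left(\sqrt{4 \cdot 7 + 24} - 22\right)^{2} = \left(\sqrt{28 + 24} - 22\right)^{2} = \left(\sqrt{52} - 22\right)^{2} = \left(2 \sqrt{13} - 22\right)^{2} = \left(-22 + 2 \sqrt{13}\right)^{2}$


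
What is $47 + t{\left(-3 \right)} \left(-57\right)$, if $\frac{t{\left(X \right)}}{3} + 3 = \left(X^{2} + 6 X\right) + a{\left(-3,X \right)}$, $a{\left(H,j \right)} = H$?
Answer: $2612$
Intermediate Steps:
$t{\left(X \right)} = -18 + 3 X^{2} + 18 X$ ($t{\left(X \right)} = -9 + 3 \left(\left(X^{2} + 6 X\right) - 3\right) = -9 + 3 \left(-3 + X^{2} + 6 X\right) = -9 + \left(-9 + 3 X^{2} + 18 X\right) = -18 + 3 X^{2} + 18 X$)
$47 + t{\left(-3 \right)} \left(-57\right) = 47 + \left(-18 + 3 \left(-3\right)^{2} + 18 \left(-3\right)\right) \left(-57\right) = 47 + \left(-18 + 3 \cdot 9 - 54\right) \left(-57\right) = 47 + \left(-18 + 27 - 54\right) \left(-57\right) = 47 - -2565 = 47 + 2565 = 2612$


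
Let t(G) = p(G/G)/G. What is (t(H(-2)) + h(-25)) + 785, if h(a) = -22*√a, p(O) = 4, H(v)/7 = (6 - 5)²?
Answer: 5499/7 - 110*I ≈ 785.57 - 110.0*I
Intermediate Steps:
H(v) = 7 (H(v) = 7*(6 - 5)² = 7*1² = 7*1 = 7)
t(G) = 4/G
(t(H(-2)) + h(-25)) + 785 = (4/7 - 110*I) + 785 = 5499/7 - 110*I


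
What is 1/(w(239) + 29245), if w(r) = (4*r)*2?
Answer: 1/31157 ≈ 3.2096e-5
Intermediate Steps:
w(r) = 8*r
1/(w(239) + 29245) = 1/(8*239 + 29245) = 1/(1912 + 29245) = 1/31157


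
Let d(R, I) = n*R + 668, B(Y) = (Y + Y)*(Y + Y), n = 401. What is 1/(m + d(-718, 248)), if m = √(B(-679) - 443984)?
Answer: -28725/8251116232 - √350045/41255581160 ≈ -3.4957e-6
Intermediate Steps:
B(Y) = 4*Y² (B(Y) = (2*Y)*(2*Y) = 4*Y²)
d(R, I) = 668 + 401*R (d(R, I) = 401*R + 668 = 668 + 401*R)
m = 2*√350045 (m = √(4*(-679)² - 443984) = √(4*461041 - 443984) = √(1844164 - 443984) = √1400180 = 2*√350045 ≈ 1183.3)
1/(m + d(-718, 248)) = 1/(2*√350045 + (668 + 401*(-718))) = 1/(2*√350045 + (668 - 287918)) = 1/(2*√350045 - 287250) = 1/(-287250 + 2*√350045)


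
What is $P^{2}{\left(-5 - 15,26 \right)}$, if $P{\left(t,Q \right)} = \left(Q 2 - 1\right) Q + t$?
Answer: $1705636$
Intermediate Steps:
$P{\left(t,Q \right)} = t + Q \left(-1 + 2 Q\right)$ ($P{\left(t,Q \right)} = \left(2 Q - 1\right) Q + t = \left(-1 + 2 Q\right) Q + t = Q \left(-1 + 2 Q\right) + t = t + Q \left(-1 + 2 Q\right)$)
$P^{2}{\left(-5 - 15,26 \right)} = \left(\left(-5 - 15\right) - 26 + 2 \cdot 26^{2}\right)^{2} = \left(-20 - 26 + 2 \cdot 676\right)^{2} = \left(-20 - 26 + 1352\right)^{2} = 1306^{2} = 1705636$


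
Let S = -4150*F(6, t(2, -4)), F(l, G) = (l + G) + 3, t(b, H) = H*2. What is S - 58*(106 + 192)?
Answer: -21434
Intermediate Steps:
t(b, H) = 2*H
F(l, G) = 3 + G + l (F(l, G) = (G + l) + 3 = 3 + G + l)
S = -4150 (S = -4150*(3 + 2*(-4) + 6) = -4150*(3 - 8 + 6) = -4150*1 = -4150)
S - 58*(106 + 192) = -4150 - 58*(106 + 192) = -4150 - 58*298 = -4150 - 17284 = -21434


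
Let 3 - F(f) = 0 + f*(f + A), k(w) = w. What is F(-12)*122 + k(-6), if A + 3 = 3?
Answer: -17208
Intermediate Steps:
A = 0 (A = -3 + 3 = 0)
F(f) = 3 - f² (F(f) = 3 - (0 + f*(f + 0)) = 3 - (0 + f*f) = 3 - (0 + f²) = 3 - f²)
F(-12)*122 + k(-6) = (3 - 1*(-12)²)*122 - 6 = (3 - 1*144)*122 - 6 = (3 - 144)*122 - 6 = -141*122 - 6 = -17202 - 6 = -17208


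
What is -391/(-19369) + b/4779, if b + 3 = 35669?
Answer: 692683343/92564451 ≈ 7.4833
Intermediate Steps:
b = 35666 (b = -3 + 35669 = 35666)
-391/(-19369) + b/4779 = -391/(-19369) + 35666/4779 = -391*(-1/19369) + 35666*(1/4779) = 391/19369 + 35666/4779 = 692683343/92564451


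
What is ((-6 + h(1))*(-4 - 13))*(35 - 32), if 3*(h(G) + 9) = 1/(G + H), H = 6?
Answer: 5338/7 ≈ 762.57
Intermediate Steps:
h(G) = -9 + 1/(3*(6 + G)) (h(G) = -9 + 1/(3*(G + 6)) = -9 + 1/(3*(6 + G)))
((-6 + h(1))*(-4 - 13))*(35 - 32) = ((-6 + (-161 - 27*1)/(3*(6 + 1)))*(-4 - 13))*(35 - 32) = ((-6 + (⅓)*(-161 - 27)/7)*(-17))*3 = ((-6 + (⅓)*(⅐)*(-188))*(-17))*3 = ((-6 - 188/21)*(-17))*3 = -314/21*(-17)*3 = (5338/21)*3 = 5338/7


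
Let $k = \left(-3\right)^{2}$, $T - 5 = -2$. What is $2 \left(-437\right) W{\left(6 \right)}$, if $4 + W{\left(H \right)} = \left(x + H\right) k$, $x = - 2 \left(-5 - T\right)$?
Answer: $-169556$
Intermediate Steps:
$T = 3$ ($T = 5 - 2 = 3$)
$k = 9$
$x = 16$ ($x = - 2 \left(-5 - 3\right) = \left(-2\right) \left(-8\right) = 16$)
$W{\left(H \right)} = 140 + 9 H$ ($W{\left(H \right)} = -4 + \left(16 + H\right) 9 = -4 + \left(144 + 9 H\right) = 140 + 9 H$)
$2 \left(-437\right) W{\left(6 \right)} = 2 \left(-437\right) \left(140 + 9 \cdot 6\right) = - 874 \left(140 + 54\right) = \left(-874\right) 194 = -169556$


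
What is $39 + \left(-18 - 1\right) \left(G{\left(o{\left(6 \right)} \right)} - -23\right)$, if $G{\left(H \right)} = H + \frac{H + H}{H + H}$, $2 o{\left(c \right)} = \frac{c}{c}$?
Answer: $- \frac{853}{2} \approx -426.5$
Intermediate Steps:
$o{\left(c \right)} = \frac{1}{2}$ ($o{\left(c \right)} = \frac{c \frac{1}{c}}{2} = \frac{1}{2} \cdot 1 = \frac{1}{2}$)
$G{\left(H \right)} = 1 + H$ ($G{\left(H \right)} = H + \frac{2 H}{2 H} = H + 2 H \frac{1}{2 H} = H + 1 = 1 + H$)
$39 + \left(-18 - 1\right) \left(G{\left(o{\left(6 \right)} \right)} - -23\right) = 39 + \left(-18 - 1\right) \left(\left(1 + \frac{1}{2}\right) - -23\right) = 39 - 19 \left(\frac{3}{2} + 23\right) = 39 - \frac{931}{2} = - \frac{853}{2}$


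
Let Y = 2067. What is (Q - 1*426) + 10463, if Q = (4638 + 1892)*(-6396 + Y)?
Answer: -28258333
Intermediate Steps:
Q = -28268370 (Q = (4638 + 1892)*(-6396 + 2067) = 6530*(-4329) = -28268370)
(Q - 1*426) + 10463 = (-28268370 - 1*426) + 10463 = (-28268370 - 426) + 10463 = -28268796 + 10463 = -28258333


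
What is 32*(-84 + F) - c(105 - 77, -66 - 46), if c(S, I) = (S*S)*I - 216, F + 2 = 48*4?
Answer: 91416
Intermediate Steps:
F = 190 (F = -2 + 48*4 = -2 + 192 = 190)
c(S, I) = -216 + I*S**2 (c(S, I) = S**2*I - 216 = I*S**2 - 216 = -216 + I*S**2)
32*(-84 + F) - c(105 - 77, -66 - 46) = 32*(-84 + 190) - (-216 + (-66 - 46)*(105 - 77)**2) = 32*106 - (-216 - 112*28**2) = 3392 - (-216 - 112*784) = 3392 - (-216 - 87808) = 3392 - 1*(-88024) = 3392 + 88024 = 91416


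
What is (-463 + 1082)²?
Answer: 383161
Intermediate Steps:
(-463 + 1082)² = 619² = 383161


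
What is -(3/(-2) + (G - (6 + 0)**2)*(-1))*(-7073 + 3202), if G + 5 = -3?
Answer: 329035/2 ≈ 1.6452e+5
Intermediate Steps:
G = -8 (G = -5 - 3 = -8)
-(3/(-2) + (G - (6 + 0)**2)*(-1))*(-7073 + 3202) = -(3/(-2) + (-8 - (6 + 0)**2)*(-1))*(-7073 + 3202) = -(3*(-1/2) + (-8 - 1*6**2)*(-1))*(-3871) = -(-3/2 + (-8 - 1*36)*(-1))*(-3871) = -(-3/2 + (-8 - 36)*(-1))*(-3871) = -(-3/2 - 44*(-1))*(-3871) = -(-3/2 + 44)*(-3871) = -85*(-3871)/2 = -1*(-329035/2) = 329035/2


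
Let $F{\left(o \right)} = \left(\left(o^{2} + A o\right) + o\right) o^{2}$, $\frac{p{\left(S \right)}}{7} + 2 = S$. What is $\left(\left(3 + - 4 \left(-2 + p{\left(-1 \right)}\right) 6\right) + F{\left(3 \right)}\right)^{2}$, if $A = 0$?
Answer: $439569$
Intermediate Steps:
$p{\left(S \right)} = -14 + 7 S$
$F{\left(o \right)} = o^{2} \left(o + o^{2}\right)$ ($F{\left(o \right)} = \left(\left(o^{2} + 0 o\right) + o\right) o^{2} = \left(\left(o^{2} + 0\right) + o\right) o^{2} = \left(o^{2} + o\right) o^{2} = \left(o + o^{2}\right) o^{2} = o^{2} \left(o + o^{2}\right)$)
$\left(\left(3 + - 4 \left(-2 + p{\left(-1 \right)}\right) 6\right) + F{\left(3 \right)}\right)^{2} = \left(\left(3 + - 4 \left(-2 + \left(-14 + 7 \left(-1\right)\right)\right) 6\right) + 3^{3} \left(1 + 3\right)\right)^{2} = \left(\left(3 + - 4 \left(-2 - 21\right) 6\right) + 27 \cdot 4\right)^{2} = \left(\left(3 + - 4 \left(-2 - 21\right) 6\right) + 108\right)^{2} = \left(\left(3 + \left(-4\right) \left(-23\right) 6\right) + 108\right)^{2} = \left(\left(3 + 92 \cdot 6\right) + 108\right)^{2} = \left(\left(3 + 552\right) + 108\right)^{2} = \left(555 + 108\right)^{2} = 663^{2} = 439569$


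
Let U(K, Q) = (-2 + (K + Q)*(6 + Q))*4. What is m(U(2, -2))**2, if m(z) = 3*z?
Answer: 576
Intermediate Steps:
U(K, Q) = -8 + 4*(6 + Q)*(K + Q) (U(K, Q) = (-2 + (6 + Q)*(K + Q))*4 = -8 + 4*(6 + Q)*(K + Q))
m(U(2, -2))**2 = (3*(-8 + 4*(-2)**2 + 24*2 + 24*(-2) + 4*2*(-2)))**2 = (3*(-8 + 4*4 + 48 - 48 - 16))**2 = (3*(-8 + 16 + 48 - 48 - 16))**2 = (3*(-8))**2 = (-24)**2 = 576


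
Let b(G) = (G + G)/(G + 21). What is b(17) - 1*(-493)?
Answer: 9384/19 ≈ 493.89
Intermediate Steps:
b(G) = 2*G/(21 + G) (b(G) = (2*G)/(21 + G) = 2*G/(21 + G))
b(17) - 1*(-493) = 2*17/(21 + 17) - 1*(-493) = 2*17/38 + 493 = 2*17*(1/38) + 493 = 17/19 + 493 = 9384/19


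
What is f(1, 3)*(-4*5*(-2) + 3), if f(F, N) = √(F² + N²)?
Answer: 43*√10 ≈ 135.98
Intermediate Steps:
f(1, 3)*(-4*5*(-2) + 3) = √(1² + 3²)*(-4*5*(-2) + 3) = √(1 + 9)*(-20*(-2) + 3) = √10*(40 + 3) = √10*43 = 43*√10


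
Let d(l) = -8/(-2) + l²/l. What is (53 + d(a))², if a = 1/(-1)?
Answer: 3136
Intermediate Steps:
a = -1
d(l) = 4 + l (d(l) = -8*(-½) + l = 4 + l)
(53 + d(a))² = (53 + (4 - 1))² = (53 + 3)² = 56² = 3136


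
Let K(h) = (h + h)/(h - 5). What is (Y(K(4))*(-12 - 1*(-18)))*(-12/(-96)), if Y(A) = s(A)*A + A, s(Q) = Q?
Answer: 42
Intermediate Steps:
K(h) = 2*h/(-5 + h) (K(h) = (2*h)/(-5 + h) = 2*h/(-5 + h))
Y(A) = A + A**2 (Y(A) = A*A + A = A**2 + A = A + A**2)
(Y(K(4))*(-12 - 1*(-18)))*(-12/(-96)) = (((2*4/(-5 + 4))*(1 + 2*4/(-5 + 4)))*(-12 - 1*(-18)))*(-12/(-96)) = (((2*4/(-1))*(1 + 2*4/(-1)))*(-12 + 18))*(-12*(-1/96)) = (((2*4*(-1))*(1 + 2*4*(-1)))*6)*(1/8) = (-8*(1 - 8)*6)*(1/8) = (-8*(-7)*6)*(1/8) = (56*6)*(1/8) = 336*(1/8) = 42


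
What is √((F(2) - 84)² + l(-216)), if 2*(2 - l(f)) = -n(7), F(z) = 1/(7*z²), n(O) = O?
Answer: √5531513/28 ≈ 83.997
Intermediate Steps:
F(z) = 1/(7*z²)
l(f) = 11/2 (l(f) = 2 - (-1)*7/2 = 2 - ½*(-7) = 2 + 7/2 = 11/2)
√((F(2) - 84)² + l(-216)) = √(((⅐)/2² - 84)² + 11/2) = √(((⅐)*(¼) - 84)² + 11/2) = √((1/28 - 84)² + 11/2) = √((-2351/28)² + 11/2) = √(5527201/784 + 11/2) = √(5531513/784) = √5531513/28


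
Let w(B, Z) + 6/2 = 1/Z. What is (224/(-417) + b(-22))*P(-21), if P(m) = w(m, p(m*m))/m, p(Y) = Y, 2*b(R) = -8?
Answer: -2501224/3861837 ≈ -0.64768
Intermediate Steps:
b(R) = -4 (b(R) = (½)*(-8) = -4)
w(B, Z) = -3 + 1/Z
P(m) = (-3 + m⁻²)/m (P(m) = (-3 + 1/(m*m))/m = (-3 + 1/(m²))/m = (-3 + m⁻²)/m)
(224/(-417) + b(-22))*P(-21) = (224/(-417) - 4)*((-21)⁻³ - 3/(-21)) = (224*(-1/417) - 4)*(-1/9261 - 3*(-1/21)) = (-224/417 - 4)*(-1/9261 + ⅐) = -1892/417*1322/9261 = -2501224/3861837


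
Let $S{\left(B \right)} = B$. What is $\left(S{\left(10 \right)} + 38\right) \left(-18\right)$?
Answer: $-864$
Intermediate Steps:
$\left(S{\left(10 \right)} + 38\right) \left(-18\right) = \left(10 + 38\right) \left(-18\right) = 48 \left(-18\right) = -864$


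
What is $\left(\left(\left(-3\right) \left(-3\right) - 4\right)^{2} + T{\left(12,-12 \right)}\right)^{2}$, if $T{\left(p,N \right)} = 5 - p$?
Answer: $324$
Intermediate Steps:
$\left(\left(\left(-3\right) \left(-3\right) - 4\right)^{2} + T{\left(12,-12 \right)}\right)^{2} = \left(\left(\left(-3\right) \left(-3\right) - 4\right)^{2} + \left(5 - 12\right)\right)^{2} = \left(\left(9 - 4\right)^{2} + \left(5 - 12\right)\right)^{2} = \left(5^{2} - 7\right)^{2} = \left(25 - 7\right)^{2} = 18^{2} = 324$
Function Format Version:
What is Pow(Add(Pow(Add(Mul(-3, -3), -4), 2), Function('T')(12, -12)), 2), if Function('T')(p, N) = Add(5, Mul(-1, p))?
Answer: 324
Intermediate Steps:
Pow(Add(Pow(Add(Mul(-3, -3), -4), 2), Function('T')(12, -12)), 2) = Pow(Add(Pow(Add(Mul(-3, -3), -4), 2), Add(5, Mul(-1, 12))), 2) = Pow(Add(Pow(Add(9, -4), 2), Add(5, -12)), 2) = Pow(Add(Pow(5, 2), -7), 2) = Pow(Add(25, -7), 2) = Pow(18, 2) = 324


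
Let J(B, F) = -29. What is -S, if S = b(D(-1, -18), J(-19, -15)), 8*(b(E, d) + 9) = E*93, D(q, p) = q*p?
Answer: -801/4 ≈ -200.25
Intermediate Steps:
D(q, p) = p*q
b(E, d) = -9 + 93*E/8 (b(E, d) = -9 + (E*93)/8 = -9 + (93*E)/8 = -9 + 93*E/8)
S = 801/4 (S = -9 + 93*(-18*(-1))/8 = -9 + (93/8)*18 = -9 + 837/4 = 801/4 ≈ 200.25)
-S = -1*801/4 = -801/4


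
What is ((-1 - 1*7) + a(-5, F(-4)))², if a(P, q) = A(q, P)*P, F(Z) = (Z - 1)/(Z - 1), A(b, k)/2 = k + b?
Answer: 1024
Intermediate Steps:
A(b, k) = 2*b + 2*k (A(b, k) = 2*(k + b) = 2*(b + k) = 2*b + 2*k)
F(Z) = 1 (F(Z) = (-1 + Z)/(-1 + Z) = 1)
a(P, q) = P*(2*P + 2*q) (a(P, q) = (2*q + 2*P)*P = (2*P + 2*q)*P = P*(2*P + 2*q))
((-1 - 1*7) + a(-5, F(-4)))² = ((-1 - 1*7) + 2*(-5)*(-5 + 1))² = ((-1 - 7) + 2*(-5)*(-4))² = (-8 + 40)² = 32² = 1024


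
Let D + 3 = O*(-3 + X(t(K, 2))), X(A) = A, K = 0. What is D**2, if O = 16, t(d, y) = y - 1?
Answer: 1225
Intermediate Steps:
t(d, y) = -1 + y
D = -35 (D = -3 + 16*(-3 + (-1 + 2)) = -3 + 16*(-3 + 1) = -3 + 16*(-2) = -3 - 32 = -35)
D**2 = (-35)**2 = 1225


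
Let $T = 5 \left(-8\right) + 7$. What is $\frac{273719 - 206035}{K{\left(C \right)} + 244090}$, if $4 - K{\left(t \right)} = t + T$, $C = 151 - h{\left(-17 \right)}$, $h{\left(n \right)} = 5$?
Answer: $\frac{67684}{243981} \approx 0.27742$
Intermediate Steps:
$T = -33$ ($T = -40 + 7 = -33$)
$C = 146$ ($C = 151 - 5 = 146$)
$K{\left(t \right)} = 37 - t$ ($K{\left(t \right)} = 4 - \left(t - 33\right) = 4 - \left(-33 + t\right) = 37 - t$)
$\frac{273719 - 206035}{K{\left(C \right)} + 244090} = \frac{273719 - 206035}{\left(37 - 146\right) + 244090} = \frac{67684}{\left(37 - 146\right) + 244090} = \frac{67684}{-109 + 244090} = \frac{67684}{243981}$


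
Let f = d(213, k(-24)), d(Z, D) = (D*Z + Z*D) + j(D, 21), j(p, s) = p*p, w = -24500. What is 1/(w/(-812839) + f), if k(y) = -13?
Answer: -812839/4364108091 ≈ -0.00018626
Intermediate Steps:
j(p, s) = p**2
d(Z, D) = D**2 + 2*D*Z (d(Z, D) = (D*Z + Z*D) + D**2 = (D*Z + D*Z) + D**2 = 2*D*Z + D**2 = D**2 + 2*D*Z)
f = -5369 (f = -13*(-13 + 2*213) = -13*(-13 + 426) = -13*413 = -5369)
1/(w/(-812839) + f) = 1/(-24500/(-812839) - 5369) = 1/(-24500*(-1/812839) - 5369) = 1/(24500/812839 - 5369) = 1/(-4364108091/812839) = -812839/4364108091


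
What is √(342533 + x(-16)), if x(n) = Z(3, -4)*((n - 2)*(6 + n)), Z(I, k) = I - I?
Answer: √342533 ≈ 585.26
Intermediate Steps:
Z(I, k) = 0
x(n) = 0 (x(n) = 0*((n - 2)*(6 + n)) = 0*((-2 + n)*(6 + n)) = 0)
√(342533 + x(-16)) = √(342533 + 0) = √342533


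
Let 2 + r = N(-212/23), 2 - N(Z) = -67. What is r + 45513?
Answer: 45580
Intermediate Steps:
N(Z) = 69 (N(Z) = 2 - 1*(-67) = 2 + 67 = 69)
r = 67 (r = -2 + 69 = 67)
r + 45513 = 67 + 45513 = 45580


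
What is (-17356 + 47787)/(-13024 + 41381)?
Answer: 30431/28357 ≈ 1.0731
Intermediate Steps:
(-17356 + 47787)/(-13024 + 41381) = 30431/28357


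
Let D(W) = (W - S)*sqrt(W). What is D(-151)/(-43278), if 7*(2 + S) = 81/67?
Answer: 34981*I*sqrt(151)/10148691 ≈ 0.042356*I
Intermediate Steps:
S = -857/469 (S = -2 + (81/67)/7 = -2 + (81*(1/67))/7 = -2 + (1/7)*(81/67) = -2 + 81/469 = -857/469 ≈ -1.8273)
D(W) = sqrt(W)*(857/469 + W) (D(W) = (W - 1*(-857/469))*sqrt(W) = (W + 857/469)*sqrt(W) = (857/469 + W)*sqrt(W) = sqrt(W)*(857/469 + W))
D(-151)/(-43278) = (sqrt(-151)*(857/469 - 151))/(-43278) = ((I*sqrt(151))*(-69962/469))*(-1/43278) = -69962*I*sqrt(151)/469*(-1/43278) = 34981*I*sqrt(151)/10148691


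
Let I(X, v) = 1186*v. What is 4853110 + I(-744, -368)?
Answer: 4416662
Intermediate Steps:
4853110 + I(-744, -368) = 4853110 + 1186*(-368) = 4853110 - 436448 = 4416662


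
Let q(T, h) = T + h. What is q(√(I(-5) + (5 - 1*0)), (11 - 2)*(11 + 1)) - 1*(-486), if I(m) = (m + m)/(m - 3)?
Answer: 1193/2 ≈ 596.50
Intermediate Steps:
I(m) = 2*m/(-3 + m) (I(m) = (2*m)/(-3 + m) = 2*m/(-3 + m))
q(√(I(-5) + (5 - 1*0)), (11 - 2)*(11 + 1)) - 1*(-486) = (√(2*(-5)/(-3 - 5) + (5 - 1*0)) + (11 - 2)*(11 + 1)) - 1*(-486) = (√(2*(-5)/(-8) + (5 + 0)) + 9*12) + 486 = (√(2*(-5)*(-⅛) + 5) + 108) + 486 = (√(5/4 + 5) + 108) + 486 = (√(25/4) + 108) + 486 = (5/2 + 108) + 486 = 221/2 + 486 = 1193/2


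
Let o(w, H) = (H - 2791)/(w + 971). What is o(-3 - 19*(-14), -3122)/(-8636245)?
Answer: 5913/10657126330 ≈ 5.5484e-7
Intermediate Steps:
o(w, H) = (-2791 + H)/(971 + w)
o(-3 - 19*(-14), -3122)/(-8636245) = ((-2791 - 3122)/(971 + (-3 - 19*(-14))))/(-8636245) = (-5913/(971 + (-3 + 266)))*(-1/8636245) = (-5913/(971 + 263))*(-1/8636245) = (-5913/1234)*(-1/8636245) = ((1/1234)*(-5913))*(-1/8636245) = -5913/1234*(-1/8636245) = 5913/10657126330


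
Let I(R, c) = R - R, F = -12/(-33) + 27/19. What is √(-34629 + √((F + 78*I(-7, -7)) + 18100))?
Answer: √(-1512629349 + 209*√790704057)/209 ≈ 185.73*I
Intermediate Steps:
F = 373/209 (F = -12*(-1/33) + 27*(1/19) = 4/11 + 27/19 = 373/209 ≈ 1.7847)
I(R, c) = 0
√(-34629 + √((F + 78*I(-7, -7)) + 18100)) = √(-34629 + √((373/209 + 78*0) + 18100)) = √(-34629 + √((373/209 + 0) + 18100)) = √(-34629 + √(373/209 + 18100)) = √(-34629 + √(3783273/209)) = √(-34629 + √790704057/209)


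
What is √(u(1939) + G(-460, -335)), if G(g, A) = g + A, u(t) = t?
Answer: 2*√286 ≈ 33.823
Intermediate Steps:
G(g, A) = A + g
√(u(1939) + G(-460, -335)) = √(1939 + (-335 - 460)) = √(1939 - 795) = √1144 = 2*√286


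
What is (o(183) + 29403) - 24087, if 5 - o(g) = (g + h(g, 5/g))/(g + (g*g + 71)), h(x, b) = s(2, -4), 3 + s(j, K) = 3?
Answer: 179546320/33743 ≈ 5321.0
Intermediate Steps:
s(j, K) = 0 (s(j, K) = -3 + 3 = 0)
h(x, b) = 0
o(g) = 5 - g/(71 + g + g**2) (o(g) = 5 - (g + 0)/(g + (g*g + 71)) = 5 - g/(g + (g**2 + 71)) = 5 - g/(g + (71 + g**2)) = 5 - g/(71 + g + g**2))
(o(183) + 29403) - 24087 = ((355 + 4*183 + 5*183**2)/(71 + 183 + 183**2) + 29403) - 24087 = ((355 + 732 + 5*33489)/(71 + 183 + 33489) + 29403) - 24087 = ((355 + 732 + 167445)/33743 + 29403) - 24087 = ((1/33743)*168532 + 29403) - 24087 = (168532/33743 + 29403) - 24087 = 992313961/33743 - 24087 = 179546320/33743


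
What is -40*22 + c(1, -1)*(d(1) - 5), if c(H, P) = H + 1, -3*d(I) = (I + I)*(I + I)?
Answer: -2678/3 ≈ -892.67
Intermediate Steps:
d(I) = -4*I**2/3 (d(I) = -(I + I)*(I + I)/3 = -2*I*2*I/3 = -4*I**2/3)
c(H, P) = 1 + H
-40*22 + c(1, -1)*(d(1) - 5) = -40*22 + (1 + 1)*(-4/3*1**2 - 5) = -880 + 2*(-4/3*1 - 5) = -880 + 2*(-4/3 - 5) = -880 + 2*(-19/3) = -880 - 38/3 = -2678/3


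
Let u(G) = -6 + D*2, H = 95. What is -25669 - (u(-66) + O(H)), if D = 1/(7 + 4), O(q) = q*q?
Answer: -381570/11 ≈ -34688.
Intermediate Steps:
O(q) = q**2
D = 1/11 ≈ 0.090909
u(G) = -64/11 (u(G) = -6 + (1/11)*2 = -6 + 2/11 = -64/11)
-25669 - (u(-66) + O(H)) = -25669 - (-64/11 + 95**2) = -25669 - (-64/11 + 9025) = -25669 - 1*99211/11 = -25669 - 99211/11 = -381570/11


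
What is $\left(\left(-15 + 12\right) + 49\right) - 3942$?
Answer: $-3896$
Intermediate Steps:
$\left(\left(-15 + 12\right) + 49\right) - 3942 = \left(-3 + 49\right) - 3942 = 46 - 3942 = -3896$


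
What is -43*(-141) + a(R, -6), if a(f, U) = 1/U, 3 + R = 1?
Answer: 36377/6 ≈ 6062.8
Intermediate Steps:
R = -2 (R = -3 + 1 = -2)
-43*(-141) + a(R, -6) = -43*(-141) + 1/(-6) = 6063 - 1/6 = 36377/6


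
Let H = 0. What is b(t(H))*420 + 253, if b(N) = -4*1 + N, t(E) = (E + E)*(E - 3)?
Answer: -1427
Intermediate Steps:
t(E) = 2*E*(-3 + E) (t(E) = (2*E)*(-3 + E) = 2*E*(-3 + E))
b(N) = -4 + N
b(t(H))*420 + 253 = (-4 + 2*0*(-3 + 0))*420 + 253 = (-4 + 2*0*(-3))*420 + 253 = (-4 + 0)*420 + 253 = -4*420 + 253 = -1680 + 253 = -1427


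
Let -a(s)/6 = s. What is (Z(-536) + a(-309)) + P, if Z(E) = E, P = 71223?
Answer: 72541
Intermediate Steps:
a(s) = -6*s
(Z(-536) + a(-309)) + P = (-536 - 6*(-309)) + 71223 = (-536 + 1854) + 71223 = 1318 + 71223 = 72541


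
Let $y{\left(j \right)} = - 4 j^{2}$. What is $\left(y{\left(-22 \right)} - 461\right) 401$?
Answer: $-961197$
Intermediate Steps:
$\left(y{\left(-22 \right)} - 461\right) 401 = \left(- 4 \left(-22\right)^{2} - 461\right) 401 = \left(\left(-4\right) 484 - 461\right) 401 = \left(-1936 - 461\right) 401 = \left(-2397\right) 401 = -961197$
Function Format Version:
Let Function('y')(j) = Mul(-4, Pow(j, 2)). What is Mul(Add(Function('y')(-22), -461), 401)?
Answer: -961197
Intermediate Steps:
Mul(Add(Function('y')(-22), -461), 401) = Mul(Add(Mul(-4, Pow(-22, 2)), -461), 401) = Mul(Add(Mul(-4, 484), -461), 401) = Mul(Add(-1936, -461), 401) = Mul(-2397, 401) = -961197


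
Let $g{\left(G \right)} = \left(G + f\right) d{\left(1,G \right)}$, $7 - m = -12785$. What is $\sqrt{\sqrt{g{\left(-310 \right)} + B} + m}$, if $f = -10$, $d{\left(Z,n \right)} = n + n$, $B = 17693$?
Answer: $\sqrt{12792 + \sqrt{216093}} \approx 115.14$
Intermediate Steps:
$m = 12792$ ($m = 7 - -12785 = 7 + 12785 = 12792$)
$d{\left(Z,n \right)} = 2 n$
$g{\left(G \right)} = 2 G \left(-10 + G\right)$ ($g{\left(G \right)} = \left(G - 10\right) 2 G = \left(-10 + G\right) 2 G = 2 G \left(-10 + G\right)$)
$\sqrt{\sqrt{g{\left(-310 \right)} + B} + m} = \sqrt{\sqrt{2 \left(-310\right) \left(-10 - 310\right) + 17693} + 12792} = \sqrt{\sqrt{2 \left(-310\right) \left(-320\right) + 17693} + 12792} = \sqrt{\sqrt{198400 + 17693} + 12792} = \sqrt{\sqrt{216093} + 12792} = \sqrt{12792 + \sqrt{216093}}$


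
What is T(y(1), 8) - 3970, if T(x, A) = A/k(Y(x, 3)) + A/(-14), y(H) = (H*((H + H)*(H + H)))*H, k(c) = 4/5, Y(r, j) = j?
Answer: -27724/7 ≈ -3960.6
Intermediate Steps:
k(c) = ⅘ (k(c) = 4*(⅕) = ⅘)
y(H) = 4*H⁴ (y(H) = (H*((2*H)*(2*H)))*H = (H*(4*H²))*H = (4*H³)*H = 4*H⁴)
T(x, A) = 33*A/28 (T(x, A) = A/(⅘) + A/(-14) = A*(5/4) + A*(-1/14) = 5*A/4 - A/14 = 33*A/28)
T(y(1), 8) - 3970 = (33/28)*8 - 3970 = 66/7 - 3970 = -27724/7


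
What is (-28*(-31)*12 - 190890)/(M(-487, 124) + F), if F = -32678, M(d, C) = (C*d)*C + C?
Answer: 90237/3760333 ≈ 0.023997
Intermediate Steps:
M(d, C) = C + d*C² (M(d, C) = d*C² + C = C + d*C²)
(-28*(-31)*12 - 190890)/(M(-487, 124) + F) = (-28*(-31)*12 - 190890)/(124*(1 + 124*(-487)) - 32678) = (868*12 - 190890)/(124*(1 - 60388) - 32678) = (10416 - 190890)/(124*(-60387) - 32678) = -180474/(-7487988 - 32678) = -180474/(-7520666) = -180474*(-1/7520666) = 90237/3760333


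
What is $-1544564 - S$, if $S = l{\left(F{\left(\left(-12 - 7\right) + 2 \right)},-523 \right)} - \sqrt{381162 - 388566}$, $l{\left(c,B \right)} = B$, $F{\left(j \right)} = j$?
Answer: $-1544041 + 2 i \sqrt{1851} \approx -1.544 \cdot 10^{6} + 86.047 i$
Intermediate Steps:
$S = -523 - 2 i \sqrt{1851}$ ($S = -523 - \sqrt{381162 - 388566} = -523 - \sqrt{-7404} = -523 - 2 i \sqrt{1851} \approx -523.0 - 86.047 i$)
$-1544564 - S = -1544564 - \left(-523 - 2 i \sqrt{1851}\right) = -1544564 + \left(523 + 2 i \sqrt{1851}\right) = -1544041 + 2 i \sqrt{1851}$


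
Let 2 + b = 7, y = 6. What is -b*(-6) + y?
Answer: 36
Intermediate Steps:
b = 5 (b = -2 + 7 = 5)
-b*(-6) + y = -1*5*(-6) + 6 = -5*(-6) + 6 = 30 + 6 = 36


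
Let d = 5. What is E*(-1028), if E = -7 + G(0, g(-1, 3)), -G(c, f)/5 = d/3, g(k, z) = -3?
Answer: 47288/3 ≈ 15763.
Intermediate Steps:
G(c, f) = -25/3
E = -46/3 (E = -7 - 25/3 = -46/3 ≈ -15.333)
E*(-1028) = -46/3*(-1028) = 47288/3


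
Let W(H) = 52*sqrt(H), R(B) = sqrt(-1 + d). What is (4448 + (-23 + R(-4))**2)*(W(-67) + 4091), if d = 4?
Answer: (4091 + 52*I*sqrt(67))*(4448 + (23 - sqrt(3))**2) ≈ 2.0047e+7 + 2.0858e+6*I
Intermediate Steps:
R(B) = sqrt(3) (R(B) = sqrt(-1 + 4) = sqrt(3))
(4448 + (-23 + R(-4))**2)*(W(-67) + 4091) = (4448 + (-23 + sqrt(3))**2)*(52*sqrt(-67) + 4091) = (4448 + (-23 + sqrt(3))**2)*(52*(I*sqrt(67)) + 4091) = (4448 + (-23 + sqrt(3))**2)*(52*I*sqrt(67) + 4091) = (4448 + (-23 + sqrt(3))**2)*(4091 + 52*I*sqrt(67)) = (4091 + 52*I*sqrt(67))*(4448 + (-23 + sqrt(3))**2)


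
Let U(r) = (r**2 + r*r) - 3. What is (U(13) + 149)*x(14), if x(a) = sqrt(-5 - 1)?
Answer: 484*I*sqrt(6) ≈ 1185.6*I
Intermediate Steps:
x(a) = I*sqrt(6) (x(a) = sqrt(-6) = I*sqrt(6))
U(r) = -3 + 2*r**2 (U(r) = (r**2 + r**2) - 3 = 2*r**2 - 3 = -3 + 2*r**2)
(U(13) + 149)*x(14) = ((-3 + 2*13**2) + 149)*(I*sqrt(6)) = ((-3 + 2*169) + 149)*(I*sqrt(6)) = ((-3 + 338) + 149)*(I*sqrt(6)) = (335 + 149)*(I*sqrt(6)) = 484*(I*sqrt(6)) = 484*I*sqrt(6)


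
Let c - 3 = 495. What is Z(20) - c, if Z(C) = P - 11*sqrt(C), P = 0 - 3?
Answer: -501 - 22*sqrt(5) ≈ -550.19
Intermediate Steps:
c = 498 (c = 3 + 495 = 498)
P = -3
Z(C) = -3 - 11*sqrt(C)
Z(20) - c = (-3 - 22*sqrt(5)) - 1*498 = (-3 - 22*sqrt(5)) - 498 = -501 - 22*sqrt(5)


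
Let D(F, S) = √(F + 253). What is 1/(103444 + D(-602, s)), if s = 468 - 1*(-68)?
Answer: 103444/10700661485 - I*√349/10700661485 ≈ 9.6671e-6 - 1.7458e-9*I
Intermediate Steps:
s = 536 (s = 468 + 68 = 536)
D(F, S) = √(253 + F)
1/(103444 + D(-602, s)) = 1/(103444 + √(253 - 602)) = 1/(103444 + √(-349)) = 1/(103444 + I*√349)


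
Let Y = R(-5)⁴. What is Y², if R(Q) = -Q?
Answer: 390625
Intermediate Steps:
Y = 625 (Y = (-1*(-5))⁴ = 5⁴ = 625)
Y² = 625² = 390625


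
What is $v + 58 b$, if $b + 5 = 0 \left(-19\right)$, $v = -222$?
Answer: $-512$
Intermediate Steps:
$b = -5$ ($b = -5 + 0 \left(-19\right) = -5 + 0 = -5$)
$v + 58 b = -222 + 58 \left(-5\right) = -222 - 290 = -512$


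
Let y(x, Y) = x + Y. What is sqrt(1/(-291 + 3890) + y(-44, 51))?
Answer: sqrt(90673206)/3599 ≈ 2.6458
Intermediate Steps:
y(x, Y) = Y + x
sqrt(1/(-291 + 3890) + y(-44, 51)) = sqrt(1/(-291 + 3890) + (51 - 44)) = sqrt(1/3599 + 7) = sqrt(25194/3599) = sqrt(90673206)/3599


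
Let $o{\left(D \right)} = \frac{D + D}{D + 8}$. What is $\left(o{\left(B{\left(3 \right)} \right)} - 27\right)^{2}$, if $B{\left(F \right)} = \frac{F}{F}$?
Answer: $\frac{58081}{81} \approx 717.05$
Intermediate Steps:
$B{\left(F \right)} = 1$
$o{\left(D \right)} = \frac{2 D}{8 + D}$
$\left(o{\left(B{\left(3 \right)} \right)} - 27\right)^{2} = \left(2 \cdot 1 \frac{1}{8 + 1} - 27\right)^{2} = \left(2 \cdot 1 \cdot \frac{1}{9} - 27\right)^{2} = \left(\frac{2}{9} - 27\right)^{2} = \left(- \frac{241}{9}\right)^{2} = \frac{58081}{81}$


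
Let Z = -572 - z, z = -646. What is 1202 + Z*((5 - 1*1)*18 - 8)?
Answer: 5938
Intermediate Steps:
Z = 74 (Z = -572 - 1*(-646) = -572 + 646 = 74)
1202 + Z*((5 - 1*1)*18 - 8) = 1202 + 74*((5 - 1*1)*18 - 8) = 1202 + 74*((5 - 1)*18 - 8) = 1202 + 74*(4*18 - 8) = 1202 + 74*(72 - 8) = 1202 + 74*64 = 1202 + 4736 = 5938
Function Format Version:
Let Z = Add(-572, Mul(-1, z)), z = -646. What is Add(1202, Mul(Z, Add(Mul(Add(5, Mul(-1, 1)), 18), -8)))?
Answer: 5938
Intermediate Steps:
Z = 74 (Z = Add(-572, Mul(-1, -646)) = Add(-572, 646) = 74)
Add(1202, Mul(Z, Add(Mul(Add(5, Mul(-1, 1)), 18), -8))) = Add(1202, Mul(74, Add(Mul(Add(5, Mul(-1, 1)), 18), -8))) = Add(1202, Mul(74, Add(Mul(Add(5, -1), 18), -8))) = Add(1202, Mul(74, Add(Mul(4, 18), -8))) = Add(1202, Mul(74, Add(72, -8))) = Add(1202, Mul(74, 64)) = Add(1202, 4736) = 5938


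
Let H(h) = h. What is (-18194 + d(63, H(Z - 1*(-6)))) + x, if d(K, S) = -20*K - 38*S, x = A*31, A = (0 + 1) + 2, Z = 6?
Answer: -19817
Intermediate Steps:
A = 3 (A = 1 + 2 = 3)
x = 93 (x = 3*31 = 93)
d(K, S) = -38*S - 20*K
(-18194 + d(63, H(Z - 1*(-6)))) + x = (-18194 + (-38*(6 - 1*(-6)) - 20*63)) + 93 = (-18194 + (-38*(6 + 6) - 1260)) + 93 = (-18194 + (-38*12 - 1260)) + 93 = (-18194 + (-456 - 1260)) + 93 = (-18194 - 1716) + 93 = -19910 + 93 = -19817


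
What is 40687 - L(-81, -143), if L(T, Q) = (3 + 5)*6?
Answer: 40639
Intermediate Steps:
L(T, Q) = 48 (L(T, Q) = 8*6 = 48)
40687 - L(-81, -143) = 40687 - 1*48 = 40687 - 48 = 40639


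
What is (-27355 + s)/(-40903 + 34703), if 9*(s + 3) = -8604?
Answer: 14157/3100 ≈ 4.5668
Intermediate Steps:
s = -959 (s = -3 + (⅑)*(-8604) = -3 - 956 = -959)
(-27355 + s)/(-40903 + 34703) = (-27355 - 959)/(-40903 + 34703) = -28314/(-6200) = -28314*(-1/6200) = 14157/3100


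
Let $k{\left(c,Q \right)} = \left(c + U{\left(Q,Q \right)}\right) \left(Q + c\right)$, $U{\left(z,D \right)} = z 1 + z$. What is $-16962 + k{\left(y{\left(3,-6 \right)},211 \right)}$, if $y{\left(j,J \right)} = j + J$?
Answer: $70190$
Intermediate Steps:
$y{\left(j,J \right)} = J + j$
$U{\left(z,D \right)} = 2 z$ ($U{\left(z,D \right)} = z + z = 2 z$)
$k{\left(c,Q \right)} = \left(Q + c\right) \left(c + 2 Q\right)$ ($k{\left(c,Q \right)} = \left(c + 2 Q\right) \left(Q + c\right) = \left(Q + c\right) \left(c + 2 Q\right)$)
$-16962 + k{\left(y{\left(3,-6 \right)},211 \right)} = -16962 + \left(\left(-6 + 3\right)^{2} + 2 \cdot 211^{2} + 3 \cdot 211 \left(-6 + 3\right)\right) = -16962 + \left(\left(-3\right)^{2} + 2 \cdot 44521 + 3 \cdot 211 \left(-3\right)\right) = -16962 + \left(9 + 89042 - 1899\right) = -16962 + 87152 = 70190$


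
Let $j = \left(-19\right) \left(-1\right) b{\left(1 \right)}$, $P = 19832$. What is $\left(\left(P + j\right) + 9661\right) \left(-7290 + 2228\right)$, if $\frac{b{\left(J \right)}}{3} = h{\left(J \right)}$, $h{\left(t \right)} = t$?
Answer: $-149582100$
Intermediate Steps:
$b{\left(J \right)} = 3 J$
$j = 57$ ($j = \left(-19\right) \left(-1\right) 3 \cdot 1 = 19 \cdot 3 = 57$)
$\left(\left(P + j\right) + 9661\right) \left(-7290 + 2228\right) = \left(\left(19832 + 57\right) + 9661\right) \left(-7290 + 2228\right) = \left(19889 + 9661\right) \left(-5062\right) = 29550 \left(-5062\right) = -149582100$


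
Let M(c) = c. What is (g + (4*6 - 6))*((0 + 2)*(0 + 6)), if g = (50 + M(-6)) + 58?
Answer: 1440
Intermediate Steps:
g = 102 (g = (50 - 6) + 58 = 44 + 58 = 102)
(g + (4*6 - 6))*((0 + 2)*(0 + 6)) = (102 + (4*6 - 6))*((0 + 2)*(0 + 6)) = (102 + (24 - 6))*(2*6) = (102 + 18)*12 = 120*12 = 1440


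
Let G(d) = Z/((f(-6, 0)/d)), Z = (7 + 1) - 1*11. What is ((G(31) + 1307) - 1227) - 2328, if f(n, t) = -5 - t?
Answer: -11147/5 ≈ -2229.4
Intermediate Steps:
Z = -3 (Z = 8 - 11 = -3)
G(d) = 3*d/5 (G(d) = -3*d/(-5 - 1*0) = -3*d/(-5 + 0) = -3*(-d/5) = -(-3)*d/5 = 3*d/5)
((G(31) + 1307) - 1227) - 2328 = (((⅗)*31 + 1307) - 1227) - 2328 = ((93/5 + 1307) - 1227) - 2328 = (6628/5 - 1227) - 2328 = 493/5 - 2328 = -11147/5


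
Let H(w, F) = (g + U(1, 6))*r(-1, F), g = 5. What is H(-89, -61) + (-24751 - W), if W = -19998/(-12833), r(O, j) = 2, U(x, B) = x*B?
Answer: -317367255/12833 ≈ -24731.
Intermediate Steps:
U(x, B) = B*x
H(w, F) = 22 (H(w, F) = (5 + 6*1)*2 = (5 + 6)*2 = 11*2 = 22)
W = 19998/12833 (W = -19998*(-1)/12833 = -1*(-19998/12833) = 19998/12833 ≈ 1.5583)
H(-89, -61) + (-24751 - W) = 22 + (-24751 - 1*19998/12833) = 22 + (-24751 - 19998/12833) = 22 - 317649581/12833 = -317367255/12833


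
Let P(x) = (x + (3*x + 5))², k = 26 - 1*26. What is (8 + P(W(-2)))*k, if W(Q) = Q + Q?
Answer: 0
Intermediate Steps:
W(Q) = 2*Q
k = 0 (k = 26 - 26 = 0)
P(x) = (5 + 4*x)² (P(x) = (x + (5 + 3*x))² = (5 + 4*x)²)
(8 + P(W(-2)))*k = (8 + (5 + 4*(2*(-2)))²)*0 = (8 + (5 + 4*(-4))²)*0 = (8 + (5 - 16)²)*0 = (8 + (-11)²)*0 = (8 + 121)*0 = 129*0 = 0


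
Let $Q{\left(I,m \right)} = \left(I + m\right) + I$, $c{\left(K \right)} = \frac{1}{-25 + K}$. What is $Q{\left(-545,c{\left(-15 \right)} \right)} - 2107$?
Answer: $- \frac{127881}{40} \approx -3197.0$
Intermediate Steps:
$Q{\left(I,m \right)} = m + 2 I$
$Q{\left(-545,c{\left(-15 \right)} \right)} - 2107 = \left(\frac{1}{-25 - 15} + 2 \left(-545\right)\right) - 2107 = \left(\frac{1}{-40} - 1090\right) - 2107 = \left(- \frac{1}{40} - 1090\right) - 2107 = - \frac{43601}{40} - 2107 = - \frac{127881}{40}$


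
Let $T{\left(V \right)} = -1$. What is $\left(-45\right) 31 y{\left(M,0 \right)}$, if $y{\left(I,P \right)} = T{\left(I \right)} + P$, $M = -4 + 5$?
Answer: $1395$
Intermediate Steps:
$M = 1$
$y{\left(I,P \right)} = -1 + P$
$\left(-45\right) 31 y{\left(M,0 \right)} = \left(-45\right) 31 \left(-1 + 0\right) = \left(-1395\right) \left(-1\right) = 1395$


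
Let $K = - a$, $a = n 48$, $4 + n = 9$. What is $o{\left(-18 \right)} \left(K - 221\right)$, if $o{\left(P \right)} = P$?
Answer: $8298$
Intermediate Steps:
$n = 5$ ($n = -4 + 9 = 5$)
$a = 240$ ($a = 5 \cdot 48 = 240$)
$K = -240$ ($K = \left(-1\right) 240 = -240$)
$o{\left(-18 \right)} \left(K - 221\right) = - 18 \left(-240 - 221\right) = \left(-18\right) \left(-461\right) = 8298$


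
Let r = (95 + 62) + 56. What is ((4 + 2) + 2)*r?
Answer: 1704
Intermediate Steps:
r = 213 (r = 157 + 56 = 213)
((4 + 2) + 2)*r = ((4 + 2) + 2)*213 = (6 + 2)*213 = 8*213 = 1704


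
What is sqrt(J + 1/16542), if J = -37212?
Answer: I*sqrt(1131400939714)/5514 ≈ 192.9*I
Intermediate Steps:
sqrt(J + 1/16542) = sqrt(-37212 + 1/16542) = sqrt(-615560903/16542) = I*sqrt(1131400939714)/5514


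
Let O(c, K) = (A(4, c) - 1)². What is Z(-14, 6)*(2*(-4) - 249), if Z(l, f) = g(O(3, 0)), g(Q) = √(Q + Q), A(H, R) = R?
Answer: -514*√2 ≈ -726.91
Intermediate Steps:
O(c, K) = (-1 + c)² (O(c, K) = (c - 1)² = (-1 + c)²)
g(Q) = √2*√Q (g(Q) = √(2*Q) = √2*√Q)
Z(l, f) = 2*√2 (Z(l, f) = √2*√((-1 + 3)²) = √2*√(2²) = √2*√4 = √2*2 = 2*√2)
Z(-14, 6)*(2*(-4) - 249) = (2*√2)*(2*(-4) - 249) = (2*√2)*(-8 - 249) = (2*√2)*(-257) = -514*√2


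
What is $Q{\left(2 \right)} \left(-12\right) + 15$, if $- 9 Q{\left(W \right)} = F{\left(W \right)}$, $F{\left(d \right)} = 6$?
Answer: $23$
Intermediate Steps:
$Q{\left(W \right)} = - \frac{2}{3}$ ($Q{\left(W \right)} = \left(- \frac{1}{9}\right) 6 = - \frac{2}{3}$)
$Q{\left(2 \right)} \left(-12\right) + 15 = \left(- \frac{2}{3}\right) \left(-12\right) + 15 = 8 + 15 = 23$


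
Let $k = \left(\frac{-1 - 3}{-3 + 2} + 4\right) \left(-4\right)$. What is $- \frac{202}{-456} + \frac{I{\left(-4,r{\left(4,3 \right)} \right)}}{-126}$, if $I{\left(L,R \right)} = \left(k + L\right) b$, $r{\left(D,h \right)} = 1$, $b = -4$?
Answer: $- \frac{1117}{1596} \approx -0.69987$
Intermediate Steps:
$k = -32$ ($k = \left(- \frac{4}{-1} + 4\right) \left(-4\right) = \left(\left(-4\right) \left(-1\right) + 4\right) \left(-4\right) = \left(4 + 4\right) \left(-4\right) = 8 \left(-4\right) = -32$)
$I{\left(L,R \right)} = 128 - 4 L$ ($I{\left(L,R \right)} = \left(-32 + L\right) \left(-4\right) = 128 - 4 L$)
$- \frac{202}{-456} + \frac{I{\left(-4,r{\left(4,3 \right)} \right)}}{-126} = - \frac{202}{-456} + \frac{128 - -16}{-126} = \left(-202\right) \left(- \frac{1}{456}\right) + \left(128 + 16\right) \left(- \frac{1}{126}\right) = \frac{101}{228} + 144 \left(- \frac{1}{126}\right) = \frac{101}{228} - \frac{8}{7} = - \frac{1117}{1596}$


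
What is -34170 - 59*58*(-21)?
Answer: 37692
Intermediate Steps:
-34170 - 59*58*(-21) = -34170 - 3422*(-21) = -34170 + 71862 = 37692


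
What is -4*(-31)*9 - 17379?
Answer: -16263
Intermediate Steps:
-4*(-31)*9 - 17379 = 124*9 - 17379 = 1116 - 17379 = -16263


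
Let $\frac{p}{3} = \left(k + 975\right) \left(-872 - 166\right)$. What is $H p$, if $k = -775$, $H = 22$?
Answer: $-13701600$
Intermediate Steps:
$p = -622800$ ($p = 3 \left(-775 + 975\right) \left(-872 - 166\right) = 3 \cdot 200 \left(-1038\right) = 3 \left(-207600\right) = -622800$)
$H p = 22 \left(-622800\right) = -13701600$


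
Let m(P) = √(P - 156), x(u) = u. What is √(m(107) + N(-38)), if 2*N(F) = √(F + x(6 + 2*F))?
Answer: √I*√(7 + 3*√3) ≈ 2.4694 + 2.4694*I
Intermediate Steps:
N(F) = √(6 + 3*F)/2 (N(F) = √(F + (6 + 2*F))/2 = √(6 + 3*F)/2)
m(P) = √(-156 + P)
√(m(107) + N(-38)) = √(√(-156 + 107) + √(6 + 3*(-38))/2) = √(√(-49) + √(6 - 114)/2) = √(7*I + √(-108)/2) = √(7*I + (6*I*√3)/2) = √(7*I + 3*I*√3)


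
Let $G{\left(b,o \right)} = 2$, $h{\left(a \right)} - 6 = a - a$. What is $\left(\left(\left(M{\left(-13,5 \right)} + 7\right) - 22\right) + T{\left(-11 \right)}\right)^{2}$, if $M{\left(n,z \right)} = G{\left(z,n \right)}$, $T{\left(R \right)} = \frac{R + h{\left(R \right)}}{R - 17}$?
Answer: $\frac{128881}{784} \approx 164.39$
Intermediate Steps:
$h{\left(a \right)} = 6$ ($h{\left(a \right)} = 6 + \left(a - a\right) = 6 + 0 = 6$)
$T{\left(R \right)} = \frac{6 + R}{-17 + R}$ ($T{\left(R \right)} = \frac{R + 6}{R - 17} = \frac{6 + R}{-17 + R}$)
$M{\left(n,z \right)} = 2$
$\left(\left(\left(M{\left(-13,5 \right)} + 7\right) - 22\right) + T{\left(-11 \right)}\right)^{2} = \left(\left(\left(2 + 7\right) - 22\right) + \frac{6 - 11}{-17 - 11}\right)^{2} = \left(\left(9 - 22\right) + \frac{1}{-28} \left(-5\right)\right)^{2} = \left(-13 - - \frac{5}{28}\right)^{2} = \left(-13 + \frac{5}{28}\right)^{2} = \left(- \frac{359}{28}\right)^{2} = \frac{128881}{784}$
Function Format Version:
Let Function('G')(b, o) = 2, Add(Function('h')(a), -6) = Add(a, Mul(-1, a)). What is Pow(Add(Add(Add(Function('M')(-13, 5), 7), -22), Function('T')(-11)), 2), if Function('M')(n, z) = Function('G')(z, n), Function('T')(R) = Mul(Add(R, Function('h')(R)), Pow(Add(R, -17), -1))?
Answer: Rational(128881, 784) ≈ 164.39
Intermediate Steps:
Function('h')(a) = 6 (Function('h')(a) = Add(6, Add(a, Mul(-1, a))) = Add(6, 0) = 6)
Function('T')(R) = Mul(Pow(Add(-17, R), -1), Add(6, R)) (Function('T')(R) = Mul(Add(R, 6), Pow(Add(R, -17), -1)) = Mul(Add(6, R), Pow(Add(-17, R), -1)) = Mul(Pow(Add(-17, R), -1), Add(6, R)))
Function('M')(n, z) = 2
Pow(Add(Add(Add(Function('M')(-13, 5), 7), -22), Function('T')(-11)), 2) = Pow(Add(Add(Add(2, 7), -22), Mul(Pow(Add(-17, -11), -1), Add(6, -11))), 2) = Pow(Add(Add(9, -22), Mul(Pow(-28, -1), -5)), 2) = Pow(Add(-13, Mul(Rational(-1, 28), -5)), 2) = Pow(Add(-13, Rational(5, 28)), 2) = Pow(Rational(-359, 28), 2) = Rational(128881, 784)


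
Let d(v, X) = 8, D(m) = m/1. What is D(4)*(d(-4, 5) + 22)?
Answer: 120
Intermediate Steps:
D(m) = m (D(m) = m*1 = m)
D(4)*(d(-4, 5) + 22) = 4*(8 + 22) = 4*30 = 120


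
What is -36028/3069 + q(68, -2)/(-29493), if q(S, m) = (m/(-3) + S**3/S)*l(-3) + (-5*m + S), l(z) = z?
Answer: -12595480/1117457 ≈ -11.272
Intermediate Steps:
q(S, m) = S - 4*m - 3*S**2 (q(S, m) = (m/(-3) + S**3/S)*(-3) + (-5*m + S) = (m*(-1/3) + S**2)*(-3) + (S - 5*m) = (-m/3 + S**2)*(-3) + (S - 5*m) = (S**2 - m/3)*(-3) + (S - 5*m) = (m - 3*S**2) + (S - 5*m) = S - 4*m - 3*S**2)
-36028/3069 + q(68, -2)/(-29493) = -36028/3069 + (68 - 4*(-2) - 3*68**2)/(-29493) = -36028*1/3069 + (68 + 8 - 3*4624)*(-1/29493) = -36028/3069 + (68 + 8 - 13872)*(-1/29493) = -36028/3069 - 13796*(-1/29493) = -36028/3069 + 13796/29493 = -12595480/1117457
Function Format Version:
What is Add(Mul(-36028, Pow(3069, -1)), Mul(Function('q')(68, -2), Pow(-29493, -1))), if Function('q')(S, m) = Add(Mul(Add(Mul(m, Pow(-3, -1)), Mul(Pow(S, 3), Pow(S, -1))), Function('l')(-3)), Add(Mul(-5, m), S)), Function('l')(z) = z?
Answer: Rational(-12595480, 1117457) ≈ -11.272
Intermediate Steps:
Function('q')(S, m) = Add(S, Mul(-4, m), Mul(-3, Pow(S, 2))) (Function('q')(S, m) = Add(Mul(Add(Mul(m, Pow(-3, -1)), Mul(Pow(S, 3), Pow(S, -1))), -3), Add(Mul(-5, m), S)) = Add(Mul(Add(Mul(m, Rational(-1, 3)), Pow(S, 2)), -3), Add(S, Mul(-5, m))) = Add(Mul(Add(Mul(Rational(-1, 3), m), Pow(S, 2)), -3), Add(S, Mul(-5, m))) = Add(Mul(Add(Pow(S, 2), Mul(Rational(-1, 3), m)), -3), Add(S, Mul(-5, m))) = Add(Add(m, Mul(-3, Pow(S, 2))), Add(S, Mul(-5, m))) = Add(S, Mul(-4, m), Mul(-3, Pow(S, 2))))
Add(Mul(-36028, Pow(3069, -1)), Mul(Function('q')(68, -2), Pow(-29493, -1))) = Add(Mul(-36028, Pow(3069, -1)), Mul(Add(68, Mul(-4, -2), Mul(-3, Pow(68, 2))), Pow(-29493, -1))) = Add(Mul(-36028, Rational(1, 3069)), Mul(Add(68, 8, Mul(-3, 4624)), Rational(-1, 29493))) = Add(Rational(-36028, 3069), Mul(Add(68, 8, -13872), Rational(-1, 29493))) = Add(Rational(-36028, 3069), Mul(-13796, Rational(-1, 29493))) = Add(Rational(-36028, 3069), Rational(13796, 29493)) = Rational(-12595480, 1117457)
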